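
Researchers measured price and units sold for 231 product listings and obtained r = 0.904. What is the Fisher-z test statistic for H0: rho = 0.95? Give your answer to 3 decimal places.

Fisher z: atanh(0.904) = 1.493682, atanh(0.95) = 1.831781
z = (z_r − z_0)·√(n−3) = (1.493682 − 1.831781)·√228 = -0.338099 · 15.099669 = -5.105

-5.105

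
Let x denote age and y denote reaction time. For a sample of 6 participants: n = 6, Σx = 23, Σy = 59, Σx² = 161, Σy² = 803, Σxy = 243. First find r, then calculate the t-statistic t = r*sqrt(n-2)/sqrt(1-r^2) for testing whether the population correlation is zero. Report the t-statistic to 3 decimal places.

0.267

Numerator: nΣxy − (Σx)(Σy) = 6·243 − (23)(59) = 101
Denominator: √[(nΣx²−(Σx)²)(nΣy²−(Σy)²)]
  nΣx²−(Σx)² = 6·161 − 529 = 437;  nΣy²−(Σy)² = 6·803 − 3481 = 1337
  √(437·1337) = √584269 = 764.3749
r = 101 / 764.3749 = 0.1321
t = r·√(n−2)/√(1−r²) = 0.1321·√4 / √(1−0.017450) = 0.264200 / 0.991237 = 0.267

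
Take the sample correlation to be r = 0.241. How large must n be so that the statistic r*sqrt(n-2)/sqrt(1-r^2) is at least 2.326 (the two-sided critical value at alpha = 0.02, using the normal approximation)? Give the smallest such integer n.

90

r√(n−2)/√(1−r²) ≥ 2.326  ⇔  n−2 ≥ (2.326)²·(1−r²)/r²
(1−r²)/r² = (1−0.058081)/0.058081 = 16.2173
n ≥ 2 + 5.410276·16.2173 = 2 + 87.7401 = 89.7401
⌈89.7401⌉ = 90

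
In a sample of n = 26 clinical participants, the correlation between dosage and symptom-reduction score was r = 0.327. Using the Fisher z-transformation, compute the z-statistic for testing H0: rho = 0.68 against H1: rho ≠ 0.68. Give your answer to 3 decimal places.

-2.348

Fisher z: atanh(0.327) = 0.339465, atanh(0.68) = 0.829114
z = (z_r − z_0)·√(n−3) = (0.339465 − 0.829114)·√23 = -0.489649 · 4.795832 = -2.348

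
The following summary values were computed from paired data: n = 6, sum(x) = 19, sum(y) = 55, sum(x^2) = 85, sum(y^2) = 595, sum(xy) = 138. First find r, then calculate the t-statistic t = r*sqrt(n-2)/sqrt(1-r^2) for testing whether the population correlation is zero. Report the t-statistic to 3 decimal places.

-2.350

Numerator: nΣxy − (Σx)(Σy) = 6·138 − (19)(55) = -217
Denominator: √[(nΣx²−(Σx)²)(nΣy²−(Σy)²)]
  nΣx²−(Σx)² = 6·85 − 361 = 149;  nΣy²−(Σy)² = 6·595 − 3025 = 545
  √(149·545) = √81205 = 284.9649
r = -217 / 284.9649 = -0.7615
t = r·√(n−2)/√(1−r²) = -0.7615·√4 / √(1−0.579882) = -1.523000 / 0.648165 = -2.350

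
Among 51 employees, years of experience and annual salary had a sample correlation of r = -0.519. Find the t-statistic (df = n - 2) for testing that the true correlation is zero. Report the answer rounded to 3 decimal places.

-4.250

t = r·√(n−2) / √(1−r²) with r = -0.519, n = 51
  = -0.519·√49 / √(1 − 0.269361)
  = -0.519·7.000000 / 0.854774
  = -3.633000 / 0.854774 = -4.250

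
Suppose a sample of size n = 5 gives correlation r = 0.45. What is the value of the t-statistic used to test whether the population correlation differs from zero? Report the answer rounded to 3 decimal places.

1 − r² = 1 − 0.2025 = 0.7975;  √(1−r²) = 0.893029
√(n−2) = √3 = 1.732051
t = r·√(n−2)/√(1−r²) = 0.45 · 1.732051 / 0.893029 = 0.873

0.873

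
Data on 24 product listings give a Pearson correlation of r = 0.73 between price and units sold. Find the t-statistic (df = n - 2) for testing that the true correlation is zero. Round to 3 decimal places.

5.010

t = r·√(n−2) / √(1−r²) with r = 0.73, n = 24
  = 0.73·√22 / √(1 − 0.5329)
  = 0.73·4.690416 / 0.683447
  = 3.424004 / 0.683447 = 5.010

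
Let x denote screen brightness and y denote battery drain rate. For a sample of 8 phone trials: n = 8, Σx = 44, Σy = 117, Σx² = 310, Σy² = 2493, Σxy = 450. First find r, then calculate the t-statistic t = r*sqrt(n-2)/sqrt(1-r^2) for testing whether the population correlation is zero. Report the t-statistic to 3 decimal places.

-3.780

S_xy = nΣxy − ΣxΣy = 8·450 − 44·117 = 3600 − 5148 = -1548
S_xx = nΣx² − (Σx)² = 8·310 − 44² = 2480 − 1936 = 544
S_yy = nΣy² − (Σy)² = 8·2493 − 117² = 19944 − 13689 = 6255
r = S_xy / √(S_xx·S_yy) = -1548 / √(544·6255) = -1548 / √3402720 = -1548 / 1844.6463 = -0.8392
t = r·√(n−2)/√(1−r²) = -0.8392·√6 / √(1−0.704257) = -2.055612 / 0.543823 = -3.780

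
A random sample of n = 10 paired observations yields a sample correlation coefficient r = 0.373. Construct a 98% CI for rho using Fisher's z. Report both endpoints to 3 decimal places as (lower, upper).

Fisher z: z_r = atanh(r) = ½·ln((1+0.373)/(1−0.373)) = 0.391903
SE(z) = 1/√(n−3) = 1/√7 = 0.377964
98% ⇒ z* = 2.326; margin = 2.326·0.377964 = 0.879144
CI on z-scale: (-0.487241, 1.271047)
Back-transform: tanh(-0.487241) = -0.452024, tanh(1.271047) = 0.854081

(-0.452, 0.854)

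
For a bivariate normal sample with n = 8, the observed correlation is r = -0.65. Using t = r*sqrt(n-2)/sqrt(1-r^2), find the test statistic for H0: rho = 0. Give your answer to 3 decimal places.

1 − r² = 1 − 0.4225 = 0.5775;  √(1−r²) = 0.759934
√(n−2) = √6 = 2.449490
t = r·√(n−2)/√(1−r²) = -0.65 · 2.449490 / 0.759934 = -2.095

-2.095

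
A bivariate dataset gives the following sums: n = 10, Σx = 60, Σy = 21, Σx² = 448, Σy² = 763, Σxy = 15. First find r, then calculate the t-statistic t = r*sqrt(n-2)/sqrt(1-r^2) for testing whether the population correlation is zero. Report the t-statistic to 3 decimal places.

-1.391

Numerator: nΣxy − (Σx)(Σy) = 10·15 − (60)(21) = -1110
Denominator: √[(nΣx²−(Σx)²)(nΣy²−(Σy)²)]
  nΣx²−(Σx)² = 10·448 − 3600 = 880;  nΣy²−(Σy)² = 10·763 − 441 = 7189
  √(880·7189) = √6326320 = 2515.2177
r = -1110 / 2515.2177 = -0.4413
t = r·√(n−2)/√(1−r²) = -0.4413·√8 / √(1−0.194746) = -1.248185 / 0.897359 = -1.391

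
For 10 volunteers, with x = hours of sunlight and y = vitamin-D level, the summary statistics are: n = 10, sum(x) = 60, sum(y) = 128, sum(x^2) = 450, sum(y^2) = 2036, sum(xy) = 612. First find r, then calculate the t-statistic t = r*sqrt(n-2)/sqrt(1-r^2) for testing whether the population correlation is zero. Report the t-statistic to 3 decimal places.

-4.124

S_xy = nΣxy − ΣxΣy = 10·612 − 60·128 = 6120 − 7680 = -1560
S_xx = nΣx² − (Σx)² = 10·450 − 60² = 4500 − 3600 = 900
S_yy = nΣy² − (Σy)² = 10·2036 − 128² = 20360 − 16384 = 3976
r = S_xy / √(S_xx·S_yy) = -1560 / √(900·3976) = -1560 / √3578400 = -1560 / 1891.6659 = -0.8247
t = r·√(n−2)/√(1−r²) = -0.8247·√8 / √(1−0.680130) = -2.332604 / 0.565571 = -4.124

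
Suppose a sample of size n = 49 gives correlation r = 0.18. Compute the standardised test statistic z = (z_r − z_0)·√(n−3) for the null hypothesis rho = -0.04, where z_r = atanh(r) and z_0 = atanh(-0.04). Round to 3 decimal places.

z_r = atanh(0.18) = 0.181983,  z_0 = atanh(-0.04) = -0.040021
SE = 1/√(n−3) = 1/√46 = 0.147442
z = (z_r − z_0)/SE = (0.181983 − (-0.040021)) / 0.147442 = 0.222004 / 0.147442 = 1.506

1.506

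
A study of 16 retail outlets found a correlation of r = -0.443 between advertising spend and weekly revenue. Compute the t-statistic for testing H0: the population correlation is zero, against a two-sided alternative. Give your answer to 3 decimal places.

1 − r² = 1 − 0.196249 = 0.803751;  √(1−r²) = 0.896522
√(n−2) = √14 = 3.741657
t = r·√(n−2)/√(1−r²) = -0.443 · 3.741657 / 0.896522 = -1.849

-1.849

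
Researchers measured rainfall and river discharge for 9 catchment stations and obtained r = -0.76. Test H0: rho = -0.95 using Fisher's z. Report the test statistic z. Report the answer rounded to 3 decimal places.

2.047

Fisher z: atanh(-0.76) = -0.996215, atanh(-0.95) = -1.831781
z = (z_r − z_0)·√(n−3) = (-0.996215 − (-1.831781))·√6 = 0.835566 · 2.449490 = 2.047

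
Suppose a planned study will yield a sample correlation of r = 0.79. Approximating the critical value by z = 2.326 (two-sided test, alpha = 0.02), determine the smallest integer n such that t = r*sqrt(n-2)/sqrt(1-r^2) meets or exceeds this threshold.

6

Need r·√(n−2)/√(1−r²) ≥ 2.326
√(n−2) ≥ 2.326·√(1−0.6241) / 0.79 = 2.326·0.613107 / 0.79 = 1.8052
n−2 ≥ 3.2587  ⇒  n ≥ 5.2587
Smallest integer n = 6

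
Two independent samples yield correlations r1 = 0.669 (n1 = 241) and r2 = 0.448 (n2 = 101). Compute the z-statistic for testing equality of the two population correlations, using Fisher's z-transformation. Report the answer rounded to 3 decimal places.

2.722

Fisher z-transforms: z1 = atanh(0.669) = 0.808931, z2 = atanh(0.448) = 0.482195; difference d = 0.326736
Var(d) = 1/238 + 1/98 = 0.0042017 + 0.0102041 = 0.0144058
z = d/√Var(d) = 0.326736 / √0.0144058 = 0.326736 / 0.120024 = 2.722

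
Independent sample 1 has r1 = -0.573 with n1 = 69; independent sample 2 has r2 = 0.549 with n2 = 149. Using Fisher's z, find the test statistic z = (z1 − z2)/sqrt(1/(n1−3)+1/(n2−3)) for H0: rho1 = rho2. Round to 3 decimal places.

z1 = atanh(-0.573) = -0.651978,  z2 = atanh(0.549) = 0.616949
SE = √(1/(n1−3) + 1/(n2−3)) = √(1/66 + 1/146) = √(0.0151515 + 0.0068493) = √0.0220008 = 0.148327
z = (z1 − z2)/SE = (-0.651978 − 0.616949) / 0.148327 = -1.268927 / 0.148327 = -8.555

-8.555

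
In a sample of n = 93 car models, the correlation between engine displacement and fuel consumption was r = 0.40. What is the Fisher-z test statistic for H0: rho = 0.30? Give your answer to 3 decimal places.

1.083

Fisher z: atanh(0.40) = 0.423649, atanh(0.30) = 0.309520
z = (z_r − z_0)·√(n−3) = (0.423649 − 0.309520)·√90 = 0.114129 · 9.486833 = 1.083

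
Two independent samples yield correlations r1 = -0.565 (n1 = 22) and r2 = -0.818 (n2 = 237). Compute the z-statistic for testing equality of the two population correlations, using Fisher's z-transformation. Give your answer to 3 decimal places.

Fisher z-transforms: z1 = atanh(-0.565) = -0.640148, z2 = atanh(-0.818) = -1.150743; difference d = 0.510595
Var(d) = 1/19 + 1/234 = 0.0526316 + 0.0042735 = 0.0569051
z = d/√Var(d) = 0.510595 / √0.0569051 = 0.510595 / 0.238548 = 2.140

2.140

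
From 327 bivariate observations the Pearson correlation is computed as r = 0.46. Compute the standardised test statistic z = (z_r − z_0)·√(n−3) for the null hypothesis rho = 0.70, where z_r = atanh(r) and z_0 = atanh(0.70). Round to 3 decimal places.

z_r = atanh(0.46) = 0.497311,  z_0 = atanh(0.70) = 0.867301
SE = 1/√(n−3) = 1/√324 = 0.055556
z = (z_r − z_0)/SE = (0.497311 − 0.867301) / 0.055556 = -0.369990 / 0.055556 = -6.660

-6.660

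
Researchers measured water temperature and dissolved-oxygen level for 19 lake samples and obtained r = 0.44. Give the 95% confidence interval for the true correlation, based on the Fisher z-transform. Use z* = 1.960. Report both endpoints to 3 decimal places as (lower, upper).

(-0.018, 0.745)

Fisher z: z_r = atanh(r) = ½·ln((1+0.44)/(1−0.44)) = 0.472231
SE(z) = 1/√(n−3) = 1/√16 = 0.250000
95% ⇒ z* = 1.960; margin = 1.960·0.250000 = 0.490000
CI on z-scale: (-0.017769, 0.962231)
Back-transform: tanh(-0.017769) = -0.017767, tanh(0.962231) = 0.745270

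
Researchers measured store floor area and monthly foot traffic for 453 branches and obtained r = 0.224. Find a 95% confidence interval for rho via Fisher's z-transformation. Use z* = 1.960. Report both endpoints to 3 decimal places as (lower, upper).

(0.135, 0.310)

Fisher z: z_r = atanh(r) = ½·ln((1+0.224)/(1−0.224)) = 0.227863
SE(z) = 1/√(n−3) = 1/√450 = 0.047140
95% ⇒ z* = 1.960; margin = 1.960·0.047140 = 0.092394
CI on z-scale: (0.135469, 0.320257)
Back-transform: tanh(0.135469) = 0.134646, tanh(0.320257) = 0.309739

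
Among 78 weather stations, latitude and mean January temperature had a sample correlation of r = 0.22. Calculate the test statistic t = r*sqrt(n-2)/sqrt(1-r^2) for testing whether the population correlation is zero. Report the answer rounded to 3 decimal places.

1.966

t = r·√(n−2) / √(1−r²) with r = 0.22, n = 78
  = 0.22·√76 / √(1 − 0.0484)
  = 0.22·8.717798 / 0.975500
  = 1.917916 / 0.975500 = 1.966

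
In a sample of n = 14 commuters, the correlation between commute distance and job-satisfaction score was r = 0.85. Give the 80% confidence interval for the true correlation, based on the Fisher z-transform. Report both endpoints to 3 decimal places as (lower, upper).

z_r = atanh(0.85) = 1.256153;  SE = 1/√(n−3) = 1/√11 = 0.301511
z-limits: 1.256153 ± 1.282·0.301511 = 1.256153 ± 0.386537 = [0.869616, 1.642690]
ρ-limits: (tanh 0.869616, tanh 1.642690) = (0.701, 0.928)

(0.701, 0.928)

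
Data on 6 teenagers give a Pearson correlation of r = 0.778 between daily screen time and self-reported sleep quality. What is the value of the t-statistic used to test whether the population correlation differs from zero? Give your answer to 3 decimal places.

2.477

t = r·√(n−2) / √(1−r²) with r = 0.778, n = 6
  = 0.778·√4 / √(1 − 0.605284)
  = 0.778·2.000000 / 0.628264
  = 1.556000 / 0.628264 = 2.477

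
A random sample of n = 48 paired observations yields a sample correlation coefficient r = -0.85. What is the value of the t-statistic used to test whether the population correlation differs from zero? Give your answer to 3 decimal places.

t = r·√(n−2) / √(1−r²) with r = -0.85, n = 48
  = -0.85·√46 / √(1 − 0.7225)
  = -0.85·6.782330 / 0.526783
  = -5.764981 / 0.526783 = -10.944

-10.944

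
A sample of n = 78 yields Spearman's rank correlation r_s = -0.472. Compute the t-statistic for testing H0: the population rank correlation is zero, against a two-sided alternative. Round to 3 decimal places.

-4.667

1 − r_s² = 1 − 0.222784 = 0.777216;  √(1−r_s²) = 0.881599
√(n−2) = √76 = 8.717798
t = r_s·√(n−2)/√(1−r_s²) = -0.472 · 8.717798 / 0.881599 = -4.667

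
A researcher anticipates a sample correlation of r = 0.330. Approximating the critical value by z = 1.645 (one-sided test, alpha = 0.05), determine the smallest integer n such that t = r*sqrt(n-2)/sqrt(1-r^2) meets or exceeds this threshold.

25

Need r·√(n−2)/√(1−r²) ≥ 1.645
√(n−2) ≥ 1.645·√(1−0.108900) / 0.330 = 1.645·0.943981 / 0.330 = 4.7056
n−2 ≥ 22.1427  ⇒  n ≥ 24.1427
Smallest integer n = 25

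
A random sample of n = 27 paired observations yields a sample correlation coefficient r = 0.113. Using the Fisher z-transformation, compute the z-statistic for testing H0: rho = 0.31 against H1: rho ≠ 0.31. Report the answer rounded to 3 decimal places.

z_r = atanh(0.113) = 0.113485,  z_0 = atanh(0.31) = 0.320545
SE = 1/√(n−3) = 1/√24 = 0.204124
z = (z_r − z_0)/SE = (0.113485 − 0.320545) / 0.204124 = -0.207060 / 0.204124 = -1.014

-1.014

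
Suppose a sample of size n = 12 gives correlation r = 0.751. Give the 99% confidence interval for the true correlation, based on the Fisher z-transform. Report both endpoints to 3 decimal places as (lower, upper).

(0.116, 0.950)

Fisher z: z_r = atanh(r) = ½·ln((1+0.751)/(1−0.751)) = 0.975245
SE(z) = 1/√(n−3) = 1/√9 = 0.333333
99% ⇒ z* = 2.576; margin = 2.576·0.333333 = 0.858666
CI on z-scale: (0.116579, 1.833911)
Back-transform: tanh(0.116579) = 0.116054, tanh(1.833911) = 0.950207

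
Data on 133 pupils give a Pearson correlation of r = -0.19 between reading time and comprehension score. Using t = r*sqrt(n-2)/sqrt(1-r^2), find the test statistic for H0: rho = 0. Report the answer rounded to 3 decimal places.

-2.215

t = r·√(n−2) / √(1−r²) with r = -0.19, n = 133
  = -0.19·√131 / √(1 − 0.0361)
  = -0.19·11.445523 / 0.981784
  = -2.174649 / 0.981784 = -2.215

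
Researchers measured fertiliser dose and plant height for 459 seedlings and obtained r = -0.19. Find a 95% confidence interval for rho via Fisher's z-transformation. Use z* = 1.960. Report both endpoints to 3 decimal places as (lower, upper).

(-0.277, -0.100)

Fisher z: z_r = atanh(r) = ½·ln((1+(-0.19))/(1−(-0.19))) = -0.192337
SE(z) = 1/√(n−3) = 1/√456 = 0.046829
95% ⇒ z* = 1.960; margin = 1.960·0.046829 = 0.091785
CI on z-scale: (-0.284122, -0.100552)
Back-transform: tanh(-0.284122) = -0.276716, tanh(-0.100552) = -0.100214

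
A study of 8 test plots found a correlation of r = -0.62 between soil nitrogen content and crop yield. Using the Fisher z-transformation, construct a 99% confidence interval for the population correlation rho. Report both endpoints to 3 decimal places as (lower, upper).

(-0.954, 0.403)

Fisher z: z_r = atanh(r) = ½·ln((1+(-0.62))/(1−(-0.62))) = -0.725005
SE(z) = 1/√(n−3) = 1/√5 = 0.447214
99% ⇒ z* = 2.576; margin = 2.576·0.447214 = 1.152023
CI on z-scale: (-1.877028, 0.427018)
Back-transform: tanh(-1.877028) = -0.954227, tanh(0.427018) = 0.402826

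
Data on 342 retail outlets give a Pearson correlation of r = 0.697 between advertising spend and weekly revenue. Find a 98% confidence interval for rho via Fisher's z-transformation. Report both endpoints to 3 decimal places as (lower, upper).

z_r = atanh(0.697) = 0.861442;  SE = 1/√(n−3) = 1/√339 = 0.054313
z-limits: 0.861442 ± 2.326·0.054313 = 0.861442 ± 0.126332 = [0.735110, 0.987774]
ρ-limits: (tanh 0.735110, tanh 0.987774) = (0.626, 0.756)

(0.626, 0.756)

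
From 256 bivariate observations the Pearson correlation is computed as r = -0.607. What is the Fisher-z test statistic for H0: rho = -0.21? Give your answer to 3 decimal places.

-7.810

Fisher z: atanh(-0.607) = -0.704157, atanh(-0.21) = -0.213171
z = (z_r − z_0)·√(n−3) = (-0.704157 − (-0.213171))·√253 = -0.490986 · 15.905974 = -7.810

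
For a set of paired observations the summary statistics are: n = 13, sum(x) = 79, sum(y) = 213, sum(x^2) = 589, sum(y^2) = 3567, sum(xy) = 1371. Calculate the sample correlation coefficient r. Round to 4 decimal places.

0.8362

Numerator: nΣxy − (Σx)(Σy) = 13·1371 − (79)(213) = 996
Denominator: √[(nΣx²−(Σx)²)(nΣy²−(Σy)²)]
  nΣx²−(Σx)² = 13·589 − 6241 = 1416;  nΣy²−(Σy)² = 13·3567 − 45369 = 1002
  √(1416·1002) = √1418832 = 1191.1473
r = 996 / 1191.1473 = 0.8362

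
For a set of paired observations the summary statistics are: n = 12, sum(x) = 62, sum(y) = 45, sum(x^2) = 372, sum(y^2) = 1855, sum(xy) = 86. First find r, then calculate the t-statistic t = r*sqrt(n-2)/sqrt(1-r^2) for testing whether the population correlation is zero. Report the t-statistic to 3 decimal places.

S_xy = nΣxy − ΣxΣy = 12·86 − 62·45 = 1032 − 2790 = -1758
S_xx = nΣx² − (Σx)² = 12·372 − 62² = 4464 − 3844 = 620
S_yy = nΣy² − (Σy)² = 12·1855 − 45² = 22260 − 2025 = 20235
r = S_xy / √(S_xx·S_yy) = -1758 / √(620·20235) = -1758 / √12545700 = -1758 / 3541.9910 = -0.4963
t = r·√(n−2)/√(1−r²) = -0.4963·√10 / √(1−0.246314) = -1.569438 / 0.868151 = -1.808

-1.808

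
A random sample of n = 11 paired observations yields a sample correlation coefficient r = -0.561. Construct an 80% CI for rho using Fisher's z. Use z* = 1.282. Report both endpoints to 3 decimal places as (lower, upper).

(-0.796, -0.179)

z_r = atanh(-0.561) = -0.634291;  SE = 1/√(n−3) = 1/√8 = 0.353553
z-limits: -0.634291 ± 1.282·0.353553 = -0.634291 ± 0.453255 = [-1.087546, -0.181036]
ρ-limits: (tanh -1.087546, tanh -0.181036) = (-0.796, -0.179)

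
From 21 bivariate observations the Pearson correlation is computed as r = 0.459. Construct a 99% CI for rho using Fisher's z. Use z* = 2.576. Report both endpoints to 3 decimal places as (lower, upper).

z_r = atanh(0.459) = 0.496044;  SE = 1/√(n−3) = 1/√18 = 0.235702
z-limits: 0.496044 ± 2.576·0.235702 = 0.496044 ± 0.607168 = [-0.111124, 1.103212]
ρ-limits: (tanh -0.111124, tanh 1.103212) = (-0.111, 0.802)

(-0.111, 0.802)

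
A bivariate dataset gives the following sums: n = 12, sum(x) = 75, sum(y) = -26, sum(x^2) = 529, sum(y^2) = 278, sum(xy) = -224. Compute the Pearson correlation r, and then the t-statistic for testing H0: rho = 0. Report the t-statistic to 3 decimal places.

-1.988

S_xy = nΣxy − ΣxΣy = 12·(-224) − 75·(-26) = -2688 − (-1950) = -738
S_xx = nΣx² − (Σx)² = 12·529 − 75² = 6348 − 5625 = 723
S_yy = nΣy² − (Σy)² = 12·278 − (-26)² = 3336 − 676 = 2660
r = S_xy / √(S_xx·S_yy) = -738 / √(723·2660) = -738 / √1923180 = -738 / 1386.7877 = -0.5322
t = r·√(n−2)/√(1−r²) = -0.5322·√10 / √(1−0.283237) = -1.682964 / 0.846619 = -1.988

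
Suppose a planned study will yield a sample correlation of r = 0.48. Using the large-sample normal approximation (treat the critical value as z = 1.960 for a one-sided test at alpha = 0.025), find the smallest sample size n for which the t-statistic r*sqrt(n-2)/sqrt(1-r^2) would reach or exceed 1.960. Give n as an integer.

r√(n−2)/√(1−r²) ≥ 1.960  ⇔  n−2 ≥ (1.960)²·(1−r²)/r²
(1−r²)/r² = (1−0.2304)/0.2304 = 3.3403
n ≥ 2 + 3.8416·3.3403 = 2 + 12.8321 = 14.8321
⌈14.8321⌉ = 15

15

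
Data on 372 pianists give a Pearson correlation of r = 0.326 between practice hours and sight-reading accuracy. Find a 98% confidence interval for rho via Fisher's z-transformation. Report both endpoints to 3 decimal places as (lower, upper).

(0.214, 0.430)

Fisher z: z_r = atanh(r) = ½·ln((1+0.326)/(1−0.326)) = 0.338346
SE(z) = 1/√(n−3) = 1/√369 = 0.052058
98% ⇒ z* = 2.326; margin = 2.326·0.052058 = 0.121087
CI on z-scale: (0.217259, 0.459433)
Back-transform: tanh(0.217259) = 0.213904, tanh(0.459433) = 0.429622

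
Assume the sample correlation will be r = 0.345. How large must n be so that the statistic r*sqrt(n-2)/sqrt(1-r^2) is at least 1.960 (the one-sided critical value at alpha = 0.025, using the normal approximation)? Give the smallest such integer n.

31

r√(n−2)/√(1−r²) ≥ 1.960  ⇔  n−2 ≥ (1.960)²·(1−r²)/r²
(1−r²)/r² = (1−0.119025)/0.119025 = 7.4016
n ≥ 2 + 3.8416·7.4016 = 2 + 28.4340 = 30.4340
⌈30.4340⌉ = 31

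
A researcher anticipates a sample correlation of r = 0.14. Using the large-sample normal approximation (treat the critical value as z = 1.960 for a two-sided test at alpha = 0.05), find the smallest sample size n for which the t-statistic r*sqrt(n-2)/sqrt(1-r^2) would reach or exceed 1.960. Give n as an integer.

195

r√(n−2)/√(1−r²) ≥ 1.960  ⇔  n−2 ≥ (1.960)²·(1−r²)/r²
(1−r²)/r² = (1−0.0196)/0.0196 = 50.0204
n ≥ 2 + 3.8416·50.0204 = 2 + 192.1584 = 194.1584
⌈194.1584⌉ = 195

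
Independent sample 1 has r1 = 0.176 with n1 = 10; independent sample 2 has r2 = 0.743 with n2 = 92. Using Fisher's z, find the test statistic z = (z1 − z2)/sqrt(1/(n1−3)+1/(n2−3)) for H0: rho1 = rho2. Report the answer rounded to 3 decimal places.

Fisher z-transforms: z1 = atanh(0.176) = 0.177852, z2 = atanh(0.743) = 0.957143; difference d = -0.779291
Var(d) = 1/7 + 1/89 = 0.1428571 + 0.0112360 = 0.1540931
z = d/√Var(d) = -0.779291 / √0.1540931 = -0.779291 / 0.392547 = -1.985

-1.985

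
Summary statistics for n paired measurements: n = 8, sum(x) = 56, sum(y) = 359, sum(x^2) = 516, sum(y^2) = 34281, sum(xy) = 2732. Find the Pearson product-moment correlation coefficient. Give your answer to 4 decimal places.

0.1459

Numerator: nΣxy − (Σx)(Σy) = 8·2732 − (56)(359) = 1752
Denominator: √[(nΣx²−(Σx)²)(nΣy²−(Σy)²)]
  nΣx²−(Σx)² = 8·516 − 3136 = 992;  nΣy²−(Σy)² = 8·34281 − 128881 = 145367
  √(992·145367) = √144204064 = 12008.4997
r = 1752 / 12008.4997 = 0.1459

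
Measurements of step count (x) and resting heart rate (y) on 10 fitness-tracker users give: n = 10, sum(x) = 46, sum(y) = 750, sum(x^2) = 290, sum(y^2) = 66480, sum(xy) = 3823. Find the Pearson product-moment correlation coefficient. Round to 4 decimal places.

S_xy = nΣxy − ΣxΣy = 10·3823 − 46·750 = 38230 − 34500 = 3730
S_xx = nΣx² − (Σx)² = 10·290 − 46² = 2900 − 2116 = 784
S_yy = nΣy² − (Σy)² = 10·66480 − 750² = 664800 − 562500 = 102300
r = S_xy / √(S_xx·S_yy) = 3730 / √(784·102300) = 3730 / √80203200 = 3730 / 8955.6239 = 0.4165

0.4165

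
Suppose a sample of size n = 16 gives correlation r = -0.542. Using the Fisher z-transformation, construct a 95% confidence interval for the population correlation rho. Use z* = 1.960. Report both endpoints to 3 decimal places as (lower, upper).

Fisher z: z_r = atanh(r) = ½·ln((1+(-0.542))/(1−(-0.542))) = -0.606983
SE(z) = 1/√(n−3) = 1/√13 = 0.277350
95% ⇒ z* = 1.960; margin = 1.960·0.277350 = 0.543606
CI on z-scale: (-1.150589, -0.063377)
Back-transform: tanh(-1.150589) = -0.817949, tanh(-0.063377) = -0.063292

(-0.818, -0.063)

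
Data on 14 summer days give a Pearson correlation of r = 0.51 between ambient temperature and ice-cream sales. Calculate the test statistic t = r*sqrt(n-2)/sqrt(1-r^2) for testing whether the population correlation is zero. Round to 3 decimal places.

1 − r² = 1 − 0.2601 = 0.7399;  √(1−r²) = 0.860174
√(n−2) = √12 = 3.464102
t = r·√(n−2)/√(1−r²) = 0.51 · 3.464102 / 0.860174 = 2.054

2.054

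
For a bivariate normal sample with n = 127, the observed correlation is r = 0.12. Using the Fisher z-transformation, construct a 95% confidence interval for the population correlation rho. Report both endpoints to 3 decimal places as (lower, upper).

z_r = atanh(0.12) = 0.120581;  SE = 1/√(n−3) = 1/√124 = 0.089803
z-limits: 0.120581 ± 1.960·0.089803 = 0.120581 ± 0.176014 = [-0.055433, 0.296595]
ρ-limits: (tanh -0.055433, tanh 0.296595) = (-0.055, 0.288)

(-0.055, 0.288)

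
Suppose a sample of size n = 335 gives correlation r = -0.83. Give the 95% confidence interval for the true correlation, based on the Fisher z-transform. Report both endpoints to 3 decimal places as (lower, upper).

(-0.861, -0.793)

z_r = atanh(-0.83) = -1.188136;  SE = 1/√(n−3) = 1/√332 = 0.054882
z-limits: -1.188136 ± 1.960·0.054882 = -1.188136 ± 0.107569 = [-1.295705, -1.080567]
ρ-limits: (tanh -1.295705, tanh -1.080567) = (-0.861, -0.793)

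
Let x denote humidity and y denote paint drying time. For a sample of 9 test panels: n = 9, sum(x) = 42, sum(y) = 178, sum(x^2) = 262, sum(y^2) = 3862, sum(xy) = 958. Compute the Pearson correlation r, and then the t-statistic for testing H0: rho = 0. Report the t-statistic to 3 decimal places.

S_xy = nΣxy − ΣxΣy = 9·958 − 42·178 = 8622 − 7476 = 1146
S_xx = nΣx² − (Σx)² = 9·262 − 42² = 2358 − 1764 = 594
S_yy = nΣy² − (Σy)² = 9·3862 − 178² = 34758 − 31684 = 3074
r = S_xy / √(S_xx·S_yy) = 1146 / √(594·3074) = 1146 / √1825956 = 1146 / 1351.2794 = 0.8481
t = r·√(n−2)/√(1−r²) = 0.8481·√7 / √(1−0.719274) = 2.243862 / 0.529836 = 4.235

4.235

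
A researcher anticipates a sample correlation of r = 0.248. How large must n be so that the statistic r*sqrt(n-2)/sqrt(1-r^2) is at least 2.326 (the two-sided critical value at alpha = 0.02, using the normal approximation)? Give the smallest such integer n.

85

r√(n−2)/√(1−r²) ≥ 2.326  ⇔  n−2 ≥ (2.326)²·(1−r²)/r²
(1−r²)/r² = (1−0.061504)/0.061504 = 15.2591
n ≥ 2 + 5.410276·15.2591 = 2 + 82.5559 = 84.5559
⌈84.5559⌉ = 85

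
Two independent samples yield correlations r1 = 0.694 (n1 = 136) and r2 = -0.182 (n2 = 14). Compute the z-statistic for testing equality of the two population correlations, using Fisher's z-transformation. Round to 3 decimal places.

Fisher z-transforms: z1 = atanh(0.694) = 0.855631, z2 = atanh(-0.182) = -0.184050; difference d = 1.039681
Var(d) = 1/133 + 1/11 = 0.0075188 + 0.0909091 = 0.0984279
z = d/√Var(d) = 1.039681 / √0.0984279 = 1.039681 / 0.313732 = 3.314

3.314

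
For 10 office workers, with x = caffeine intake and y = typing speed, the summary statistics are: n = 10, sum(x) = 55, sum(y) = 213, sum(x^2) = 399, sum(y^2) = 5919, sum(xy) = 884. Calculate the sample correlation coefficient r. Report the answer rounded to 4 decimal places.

-0.7872

S_xy = nΣxy − ΣxΣy = 10·884 − 55·213 = 8840 − 11715 = -2875
S_xx = nΣx² − (Σx)² = 10·399 − 55² = 3990 − 3025 = 965
S_yy = nΣy² − (Σy)² = 10·5919 − 213² = 59190 − 45369 = 13821
r = S_xy / √(S_xx·S_yy) = -2875 / √(965·13821) = -2875 / √13337265 = -2875 / 3652.0220 = -0.7872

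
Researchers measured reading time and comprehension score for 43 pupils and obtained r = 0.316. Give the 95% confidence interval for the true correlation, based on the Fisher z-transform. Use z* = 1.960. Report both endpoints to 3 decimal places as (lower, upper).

Fisher z: z_r = atanh(r) = ½·ln((1+0.316)/(1−0.316)) = 0.327197
SE(z) = 1/√(n−3) = 1/√40 = 0.158114
95% ⇒ z* = 1.960; margin = 1.960·0.158114 = 0.309903
CI on z-scale: (0.017294, 0.637100)
Back-transform: tanh(0.017294) = 0.017292, tanh(0.637100) = 0.562922

(0.017, 0.563)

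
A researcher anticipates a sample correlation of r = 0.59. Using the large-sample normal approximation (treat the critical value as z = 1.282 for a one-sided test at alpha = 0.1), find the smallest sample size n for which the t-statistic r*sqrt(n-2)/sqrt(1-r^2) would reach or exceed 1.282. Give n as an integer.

Need r·√(n−2)/√(1−r²) ≥ 1.282
√(n−2) ≥ 1.282·√(1−0.3481) / 0.59 = 1.282·0.807403 / 0.59 = 1.7544
n−2 ≥ 3.0779  ⇒  n ≥ 5.0779
Smallest integer n = 6

6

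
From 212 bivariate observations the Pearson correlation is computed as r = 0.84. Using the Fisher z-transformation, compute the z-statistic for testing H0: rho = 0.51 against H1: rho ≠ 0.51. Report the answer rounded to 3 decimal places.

z_r = atanh(0.84) = 1.221174,  z_0 = atanh(0.51) = 0.562730
SE = 1/√(n−3) = 1/√209 = 0.069171
z = (z_r − z_0)/SE = (1.221174 − 0.562730) / 0.069171 = 0.658444 / 0.069171 = 9.519

9.519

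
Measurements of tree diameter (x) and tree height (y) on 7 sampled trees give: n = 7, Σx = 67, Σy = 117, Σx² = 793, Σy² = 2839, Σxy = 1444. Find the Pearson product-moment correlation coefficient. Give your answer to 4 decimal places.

Numerator: nΣxy − (Σx)(Σy) = 7·1444 − (67)(117) = 2269
Denominator: √[(nΣx²−(Σx)²)(nΣy²−(Σy)²)]
  nΣx²−(Σx)² = 7·793 − 4489 = 1062;  nΣy²−(Σy)² = 7·2839 − 13689 = 6184
  √(1062·6184) = √6567408 = 2562.6955
r = 2269 / 2562.6955 = 0.8854

0.8854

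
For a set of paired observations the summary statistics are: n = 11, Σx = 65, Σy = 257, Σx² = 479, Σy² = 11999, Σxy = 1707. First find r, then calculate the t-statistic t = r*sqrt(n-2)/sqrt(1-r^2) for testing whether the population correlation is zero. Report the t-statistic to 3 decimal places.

0.774

S_xy = nΣxy − ΣxΣy = 11·1707 − 65·257 = 18777 − 16705 = 2072
S_xx = nΣx² − (Σx)² = 11·479 − 65² = 5269 − 4225 = 1044
S_yy = nΣy² − (Σy)² = 11·11999 − 257² = 131989 − 66049 = 65940
r = S_xy / √(S_xx·S_yy) = 2072 / √(1044·65940) = 2072 / √68841360 = 2072 / 8297.0694 = 0.2497
t = r·√(n−2)/√(1−r²) = 0.2497·√9 / √(1−0.062350) = 0.749100 / 0.968323 = 0.774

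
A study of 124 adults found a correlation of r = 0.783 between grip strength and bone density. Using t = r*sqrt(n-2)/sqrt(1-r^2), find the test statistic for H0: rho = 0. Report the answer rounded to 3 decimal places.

1 − r² = 1 − 0.613089 = 0.386911;  √(1−r²) = 0.622022
√(n−2) = √122 = 11.045361
t = r·√(n−2)/√(1−r²) = 0.783 · 11.045361 / 0.622022 = 13.904

13.904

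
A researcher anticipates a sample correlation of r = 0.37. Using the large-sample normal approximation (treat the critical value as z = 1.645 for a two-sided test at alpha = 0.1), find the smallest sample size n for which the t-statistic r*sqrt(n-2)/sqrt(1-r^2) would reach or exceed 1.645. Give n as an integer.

Need r·√(n−2)/√(1−r²) ≥ 1.645
√(n−2) ≥ 1.645·√(1−0.1369) / 0.37 = 1.645·0.929032 / 0.37 = 4.1304
n−2 ≥ 17.0602  ⇒  n ≥ 19.0602
Smallest integer n = 20

20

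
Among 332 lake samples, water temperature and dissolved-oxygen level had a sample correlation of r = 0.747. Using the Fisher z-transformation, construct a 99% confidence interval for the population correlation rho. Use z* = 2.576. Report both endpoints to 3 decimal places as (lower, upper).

(0.677, 0.803)

z_r = atanh(0.747) = 0.966133;  SE = 1/√(n−3) = 1/√329 = 0.055132
z-limits: 0.966133 ± 2.576·0.055132 = 0.966133 ± 0.142020 = [0.824113, 1.108153]
ρ-limits: (tanh 0.824113, tanh 1.108153) = (0.677, 0.803)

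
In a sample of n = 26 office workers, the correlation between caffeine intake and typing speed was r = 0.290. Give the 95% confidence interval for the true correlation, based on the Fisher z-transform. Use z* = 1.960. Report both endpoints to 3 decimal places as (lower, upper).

z_r = atanh(0.290) = 0.298566;  SE = 1/√(n−3) = 1/√23 = 0.208514
z-limits: 0.298566 ± 1.960·0.208514 = 0.298566 ± 0.408687 = [-0.110121, 0.707253]
ρ-limits: (tanh -0.110121, tanh 0.707253) = (-0.110, 0.609)

(-0.110, 0.609)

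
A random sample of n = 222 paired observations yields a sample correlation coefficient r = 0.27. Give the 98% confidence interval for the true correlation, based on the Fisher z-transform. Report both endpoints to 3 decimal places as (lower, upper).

Fisher z: z_r = atanh(r) = ½·ln((1+0.27)/(1−0.27)) = 0.276864
SE(z) = 1/√(n−3) = 1/√219 = 0.067574
98% ⇒ z* = 2.326; margin = 2.326·0.067574 = 0.157177
CI on z-scale: (0.119687, 0.434041)
Back-transform: tanh(0.119687) = 0.119119, tanh(0.434041) = 0.408693

(0.119, 0.409)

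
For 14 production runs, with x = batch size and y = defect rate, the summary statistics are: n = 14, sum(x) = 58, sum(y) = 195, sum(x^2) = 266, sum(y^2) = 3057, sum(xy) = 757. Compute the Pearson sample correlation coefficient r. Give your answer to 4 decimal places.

Numerator: nΣxy − (Σx)(Σy) = 14·757 − (58)(195) = -712
Denominator: √[(nΣx²−(Σx)²)(nΣy²−(Σy)²)]
  nΣx²−(Σx)² = 14·266 − 3364 = 360;  nΣy²−(Σy)² = 14·3057 − 38025 = 4773
  √(360·4773) = √1718280 = 1310.8318
r = -712 / 1310.8318 = -0.5432

-0.5432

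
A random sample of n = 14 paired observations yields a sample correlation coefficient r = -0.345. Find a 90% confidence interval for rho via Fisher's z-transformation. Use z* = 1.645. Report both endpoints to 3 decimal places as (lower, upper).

(-0.694, 0.135)

Fisher z: z_r = atanh(r) = ½·ln((1+(-0.345))/(1−(-0.345))) = -0.359757
SE(z) = 1/√(n−3) = 1/√11 = 0.301511
90% ⇒ z* = 1.645; margin = 1.645·0.301511 = 0.495986
CI on z-scale: (-0.855743, 0.136229)
Back-transform: tanh(-0.855743) = -0.694058, tanh(0.136229) = 0.135392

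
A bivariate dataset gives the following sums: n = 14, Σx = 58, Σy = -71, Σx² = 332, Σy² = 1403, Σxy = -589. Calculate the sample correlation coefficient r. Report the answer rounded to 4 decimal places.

Numerator: nΣxy − (Σx)(Σy) = 14·(-589) − (58)(-71) = -4128
Denominator: √[(nΣx²−(Σx)²)(nΣy²−(Σy)²)]
  nΣx²−(Σx)² = 14·332 − 3364 = 1284;  nΣy²−(Σy)² = 14·1403 − 5041 = 14601
  √(1284·14601) = √18747684 = 4329.8596
r = -4128 / 4329.8596 = -0.9534

-0.9534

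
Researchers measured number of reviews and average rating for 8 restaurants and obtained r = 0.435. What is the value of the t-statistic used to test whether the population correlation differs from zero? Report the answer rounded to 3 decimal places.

t = r·√(n−2) / √(1−r²) with r = 0.435, n = 8
  = 0.435·√6 / √(1 − 0.189225)
  = 0.435·2.449490 / 0.900430
  = 1.065528 / 0.900430 = 1.183

1.183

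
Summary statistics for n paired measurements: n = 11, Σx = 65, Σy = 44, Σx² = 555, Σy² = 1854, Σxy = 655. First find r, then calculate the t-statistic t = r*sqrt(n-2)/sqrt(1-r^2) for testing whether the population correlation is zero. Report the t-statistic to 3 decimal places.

Numerator: nΣxy − (Σx)(Σy) = 11·655 − (65)(44) = 4345
Denominator: √[(nΣx²−(Σx)²)(nΣy²−(Σy)²)]
  nΣx²−(Σx)² = 11·555 − 4225 = 1880;  nΣy²−(Σy)² = 11·1854 − 1936 = 18458
  √(1880·18458) = √34701040 = 5890.7589
r = 4345 / 5890.7589 = 0.7376
t = r·√(n−2)/√(1−r²) = 0.7376·√9 / √(1−0.544054) = 2.212800 / 0.675238 = 3.277

3.277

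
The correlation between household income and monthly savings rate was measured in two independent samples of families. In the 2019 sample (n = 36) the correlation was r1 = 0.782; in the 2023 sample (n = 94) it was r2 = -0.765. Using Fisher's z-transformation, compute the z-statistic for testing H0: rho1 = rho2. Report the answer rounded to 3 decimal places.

10.131

Fisher z-transforms: z1 = atanh(0.782) = 1.050498, z2 = atanh(-0.765) = -1.008160; difference d = 2.058658
Var(d) = 1/33 + 1/91 = 0.0303030 + 0.0109890 = 0.0412920
z = d/√Var(d) = 2.058658 / √0.0412920 = 2.058658 / 0.203204 = 10.131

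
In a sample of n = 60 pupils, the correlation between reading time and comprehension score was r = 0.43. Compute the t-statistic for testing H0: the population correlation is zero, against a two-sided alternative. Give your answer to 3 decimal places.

3.627

t = r·√(n−2) / √(1−r²) with r = 0.43, n = 60
  = 0.43·√58 / √(1 − 0.1849)
  = 0.43·7.615773 / 0.902829
  = 3.274782 / 0.902829 = 3.627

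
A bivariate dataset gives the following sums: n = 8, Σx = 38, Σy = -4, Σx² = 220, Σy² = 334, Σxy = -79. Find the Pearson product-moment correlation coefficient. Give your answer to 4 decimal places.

S_xy = nΣxy − ΣxΣy = 8·(-79) − 38·(-4) = -632 − (-152) = -480
S_xx = nΣx² − (Σx)² = 8·220 − 38² = 1760 − 1444 = 316
S_yy = nΣy² − (Σy)² = 8·334 − (-4)² = 2672 − 16 = 2656
r = S_xy / √(S_xx·S_yy) = -480 / √(316·2656) = -480 / √839296 = -480 / 916.1310 = -0.5239

-0.5239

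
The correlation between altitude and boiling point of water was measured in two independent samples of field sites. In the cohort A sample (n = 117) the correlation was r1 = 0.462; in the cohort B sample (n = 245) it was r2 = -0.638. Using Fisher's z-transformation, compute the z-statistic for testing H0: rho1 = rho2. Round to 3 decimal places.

Fisher z-transforms: z1 = atanh(0.462) = 0.499851, z2 = atanh(-0.638) = -0.754794; difference d = 1.254645
Var(d) = 1/114 + 1/242 = 0.0087719 + 0.0041322 = 0.0129041
z = d/√Var(d) = 1.254645 / √0.0129041 = 1.254645 / 0.113596 = 11.045

11.045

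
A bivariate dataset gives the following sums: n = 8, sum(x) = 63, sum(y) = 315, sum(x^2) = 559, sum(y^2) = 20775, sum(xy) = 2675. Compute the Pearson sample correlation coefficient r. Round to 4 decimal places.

Numerator: nΣxy − (Σx)(Σy) = 8·2675 − (63)(315) = 1555
Denominator: √[(nΣx²−(Σx)²)(nΣy²−(Σy)²)]
  nΣx²−(Σx)² = 8·559 − 3969 = 503;  nΣy²−(Σy)² = 8·20775 − 99225 = 66975
  √(503·66975) = √33688425 = 5804.1731
r = 1555 / 5804.1731 = 0.2679

0.2679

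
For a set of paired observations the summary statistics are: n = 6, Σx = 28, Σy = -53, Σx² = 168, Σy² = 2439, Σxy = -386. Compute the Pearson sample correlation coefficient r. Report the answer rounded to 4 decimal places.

S_xy = nΣxy − ΣxΣy = 6·(-386) − 28·(-53) = -2316 − (-1484) = -832
S_xx = nΣx² − (Σx)² = 6·168 − 28² = 1008 − 784 = 224
S_yy = nΣy² − (Σy)² = 6·2439 − (-53)² = 14634 − 2809 = 11825
r = S_xy / √(S_xx·S_yy) = -832 / √(224·11825) = -832 / √2648800 = -832 / 1627.5134 = -0.5112

-0.5112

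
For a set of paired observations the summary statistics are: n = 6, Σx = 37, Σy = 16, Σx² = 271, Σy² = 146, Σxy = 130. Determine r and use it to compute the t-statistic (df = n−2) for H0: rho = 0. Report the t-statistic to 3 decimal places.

S_xy = nΣxy − ΣxΣy = 6·130 − 37·16 = 780 − 592 = 188
S_xx = nΣx² − (Σx)² = 6·271 − 37² = 1626 − 1369 = 257
S_yy = nΣy² − (Σy)² = 6·146 − 16² = 876 − 256 = 620
r = S_xy / √(S_xx·S_yy) = 188 / √(257·620) = 188 / √159340 = 188 / 399.1741 = 0.4710
t = r·√(n−2)/√(1−r²) = 0.4710·√4 / √(1−0.221841) = 0.942000 / 0.882133 = 1.068

1.068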